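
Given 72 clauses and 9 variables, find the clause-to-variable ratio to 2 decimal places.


Clause-to-variable ratio = clauses / variables.
72 / 9 = 8.0.

8.0


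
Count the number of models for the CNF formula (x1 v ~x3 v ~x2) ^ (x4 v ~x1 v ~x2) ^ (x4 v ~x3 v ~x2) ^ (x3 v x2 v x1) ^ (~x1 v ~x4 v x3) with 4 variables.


Enumerate all 16 truth assignments over 4 variables.
Test each against every clause.
Satisfying assignments found: 8.

8


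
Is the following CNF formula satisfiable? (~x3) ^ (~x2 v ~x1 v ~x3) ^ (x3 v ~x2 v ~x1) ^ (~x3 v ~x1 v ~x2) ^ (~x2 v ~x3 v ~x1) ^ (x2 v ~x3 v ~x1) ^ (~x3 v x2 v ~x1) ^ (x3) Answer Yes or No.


Check all 8 possible truth assignments.
Number of satisfying assignments found: 0.
The formula is unsatisfiable.

No


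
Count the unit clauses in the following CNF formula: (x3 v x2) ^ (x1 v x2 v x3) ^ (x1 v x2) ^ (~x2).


A unit clause contains exactly one literal.
Unit clauses found: (~x2).
Count = 1.

1


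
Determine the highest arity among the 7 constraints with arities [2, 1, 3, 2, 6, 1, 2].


The arities are: 2, 1, 3, 2, 6, 1, 2.
Scan for the maximum value.
Maximum arity = 6.

6


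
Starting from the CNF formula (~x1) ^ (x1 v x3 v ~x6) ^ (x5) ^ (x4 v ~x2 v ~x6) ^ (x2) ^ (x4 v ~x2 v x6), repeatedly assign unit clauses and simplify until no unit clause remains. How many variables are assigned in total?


Unit propagation repeatedly assigns the literal in any unit clause, then simplifies.
Assignments in order: x1 = F, x5 = T, x2 = T.
No further unit clauses remain.
Total variables assigned = 3.

3


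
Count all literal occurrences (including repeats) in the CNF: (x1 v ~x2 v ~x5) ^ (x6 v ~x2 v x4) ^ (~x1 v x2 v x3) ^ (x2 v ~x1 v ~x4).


Clause lengths: 3, 3, 3, 3.
Sum = 3 + 3 + 3 + 3 = 12.

12


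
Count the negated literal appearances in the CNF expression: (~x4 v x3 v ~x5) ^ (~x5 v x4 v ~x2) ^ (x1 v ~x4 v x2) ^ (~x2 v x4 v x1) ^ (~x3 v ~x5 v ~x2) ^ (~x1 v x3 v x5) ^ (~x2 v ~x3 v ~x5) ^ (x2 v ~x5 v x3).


Scan each clause for negated literals.
Clause 1: 2 negative; Clause 2: 2 negative; Clause 3: 1 negative; Clause 4: 1 negative; Clause 5: 3 negative; Clause 6: 1 negative; Clause 7: 3 negative; Clause 8: 1 negative.
Total negative literal occurrences = 14.

14


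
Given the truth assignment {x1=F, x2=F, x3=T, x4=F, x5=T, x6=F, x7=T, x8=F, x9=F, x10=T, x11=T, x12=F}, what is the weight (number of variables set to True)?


The weight is the number of variables assigned True.
True variables: x3, x5, x7, x10, x11.
Weight = 5.

5


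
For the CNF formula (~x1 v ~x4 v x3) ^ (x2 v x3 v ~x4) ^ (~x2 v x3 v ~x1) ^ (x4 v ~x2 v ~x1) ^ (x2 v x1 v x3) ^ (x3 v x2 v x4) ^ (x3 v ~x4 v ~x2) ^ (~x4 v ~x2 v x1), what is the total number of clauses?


Each group enclosed in parentheses joined by ^ is one clause.
Counting the conjuncts: 8 clauses.

8


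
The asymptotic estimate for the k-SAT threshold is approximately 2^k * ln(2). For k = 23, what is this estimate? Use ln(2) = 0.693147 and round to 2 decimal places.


Using the asymptotic formula: threshold ~ 2^k * ln(2).
2^23 = 8388608.
8388608 * 0.693147 = 5814538.47.

5814538.47


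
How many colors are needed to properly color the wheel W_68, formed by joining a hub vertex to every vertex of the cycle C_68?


W_68 consists of the cycle C_68 together with a hub vertex adjacent to every cycle vertex.
The cycle C_68 needs 2 colors (even cycle -> 2).
The hub is adjacent to every cycle vertex, so it must receive a new color distinct from all of them.
Chromatic number = 2 + 1 = 3.

3


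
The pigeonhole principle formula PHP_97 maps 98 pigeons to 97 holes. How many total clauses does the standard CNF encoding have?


The PHP encoding has two parts:
1) At-least-one-hole clauses: 98 (one per pigeon, each with 97 literals).
2) At-most-one-pigeon-per-hole clauses: 97 holes * C(98,2) = 97 * 4753 = 461041.
Total clauses = 98 + 461041 = 461139.

461139


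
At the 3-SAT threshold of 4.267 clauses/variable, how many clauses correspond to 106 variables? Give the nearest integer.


The 3-SAT phase transition occurs at approximately 4.267 clauses per variable.
m = 4.267 * 106 = 452.302.
Rounded to nearest integer: 452.

452


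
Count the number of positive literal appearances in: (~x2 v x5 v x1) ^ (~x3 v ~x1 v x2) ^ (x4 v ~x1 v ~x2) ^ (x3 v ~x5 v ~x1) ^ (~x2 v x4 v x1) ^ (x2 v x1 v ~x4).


Scan each clause for unnegated literals.
Clause 1: 2 positive; Clause 2: 1 positive; Clause 3: 1 positive; Clause 4: 1 positive; Clause 5: 2 positive; Clause 6: 2 positive.
Total positive literal occurrences = 9.

9


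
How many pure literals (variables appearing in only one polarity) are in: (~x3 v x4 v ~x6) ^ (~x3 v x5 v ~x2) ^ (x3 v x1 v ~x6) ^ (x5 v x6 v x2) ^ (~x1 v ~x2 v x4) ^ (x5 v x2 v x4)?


A pure literal appears in only one polarity across all clauses.
Pure literals: x4 (positive only), x5 (positive only).
Count = 2.

2


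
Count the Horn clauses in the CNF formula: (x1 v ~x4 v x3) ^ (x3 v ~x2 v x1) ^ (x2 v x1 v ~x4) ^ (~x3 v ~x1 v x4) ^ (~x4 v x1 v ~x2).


A Horn clause has at most one positive literal.
Clause 1: 2 positive lit(s) -> not Horn
Clause 2: 2 positive lit(s) -> not Horn
Clause 3: 2 positive lit(s) -> not Horn
Clause 4: 1 positive lit(s) -> Horn
Clause 5: 1 positive lit(s) -> Horn
Total Horn clauses = 2.

2


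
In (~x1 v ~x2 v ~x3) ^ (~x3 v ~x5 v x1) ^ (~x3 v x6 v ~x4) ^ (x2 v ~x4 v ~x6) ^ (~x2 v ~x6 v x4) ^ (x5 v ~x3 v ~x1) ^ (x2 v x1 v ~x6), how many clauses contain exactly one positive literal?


A definite clause has exactly one positive literal.
Clause 1: 0 positive -> not definite
Clause 2: 1 positive -> definite
Clause 3: 1 positive -> definite
Clause 4: 1 positive -> definite
Clause 5: 1 positive -> definite
Clause 6: 1 positive -> definite
Clause 7: 2 positive -> not definite
Definite clause count = 5.

5


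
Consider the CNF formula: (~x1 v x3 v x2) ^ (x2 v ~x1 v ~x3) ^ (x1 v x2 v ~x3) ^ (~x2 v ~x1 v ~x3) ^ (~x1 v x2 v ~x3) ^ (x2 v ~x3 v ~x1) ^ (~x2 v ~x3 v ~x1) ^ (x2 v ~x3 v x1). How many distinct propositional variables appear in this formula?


Identify each distinct variable in the formula.
Variables found: x1, x2, x3.
Total distinct variables = 3.

3


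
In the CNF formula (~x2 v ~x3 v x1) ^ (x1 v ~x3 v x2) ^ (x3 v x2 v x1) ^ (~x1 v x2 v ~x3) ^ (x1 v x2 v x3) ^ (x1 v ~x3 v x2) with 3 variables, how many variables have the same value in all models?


Find all satisfying assignments: 4 model(s).
Check which variables have the same value in every model.
No variable is fixed across all models.
Backbone size = 0.

0


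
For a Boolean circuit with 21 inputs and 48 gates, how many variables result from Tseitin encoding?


The Tseitin transformation introduces one auxiliary variable per gate.
Total variables = inputs + gates = 21 + 48 = 69.

69


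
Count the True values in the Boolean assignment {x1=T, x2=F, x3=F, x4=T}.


The weight is the number of variables assigned True.
True variables: x1, x4.
Weight = 2.

2


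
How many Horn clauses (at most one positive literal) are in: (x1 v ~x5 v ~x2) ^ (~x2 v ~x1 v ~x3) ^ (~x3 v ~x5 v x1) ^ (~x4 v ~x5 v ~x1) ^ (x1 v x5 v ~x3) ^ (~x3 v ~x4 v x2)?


A Horn clause has at most one positive literal.
Clause 1: 1 positive lit(s) -> Horn
Clause 2: 0 positive lit(s) -> Horn
Clause 3: 1 positive lit(s) -> Horn
Clause 4: 0 positive lit(s) -> Horn
Clause 5: 2 positive lit(s) -> not Horn
Clause 6: 1 positive lit(s) -> Horn
Total Horn clauses = 5.

5


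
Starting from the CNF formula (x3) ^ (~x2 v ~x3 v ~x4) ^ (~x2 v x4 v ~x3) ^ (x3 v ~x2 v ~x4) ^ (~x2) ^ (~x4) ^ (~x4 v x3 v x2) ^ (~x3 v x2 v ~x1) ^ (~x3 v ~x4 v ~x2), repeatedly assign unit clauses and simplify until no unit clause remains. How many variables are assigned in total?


Unit propagation repeatedly assigns the literal in any unit clause, then simplifies.
Assignments in order: x3 = T, x2 = F, x4 = F, x1 = F.
No further unit clauses remain.
Total variables assigned = 4.

4


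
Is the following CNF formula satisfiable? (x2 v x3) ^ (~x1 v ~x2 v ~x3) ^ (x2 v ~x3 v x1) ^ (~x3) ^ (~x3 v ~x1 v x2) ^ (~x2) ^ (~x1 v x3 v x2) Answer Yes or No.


Check all 8 possible truth assignments.
Number of satisfying assignments found: 0.
The formula is unsatisfiable.

No


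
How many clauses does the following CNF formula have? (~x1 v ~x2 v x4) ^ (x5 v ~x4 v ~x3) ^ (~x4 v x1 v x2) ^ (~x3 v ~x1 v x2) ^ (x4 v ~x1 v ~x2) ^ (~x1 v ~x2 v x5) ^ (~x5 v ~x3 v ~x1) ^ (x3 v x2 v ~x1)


Each group enclosed in parentheses joined by ^ is one clause.
Counting the conjuncts: 8 clauses.

8


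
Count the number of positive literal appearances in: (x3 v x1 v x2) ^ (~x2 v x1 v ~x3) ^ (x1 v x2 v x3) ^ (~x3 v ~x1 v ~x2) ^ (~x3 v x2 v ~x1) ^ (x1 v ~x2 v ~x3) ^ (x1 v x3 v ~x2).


Scan each clause for unnegated literals.
Clause 1: 3 positive; Clause 2: 1 positive; Clause 3: 3 positive; Clause 4: 0 positive; Clause 5: 1 positive; Clause 6: 1 positive; Clause 7: 2 positive.
Total positive literal occurrences = 11.

11


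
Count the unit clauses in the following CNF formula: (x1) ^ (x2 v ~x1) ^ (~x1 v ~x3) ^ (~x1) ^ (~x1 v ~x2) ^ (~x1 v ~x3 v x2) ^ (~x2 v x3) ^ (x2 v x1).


A unit clause contains exactly one literal.
Unit clauses found: (x1), (~x1).
Count = 2.

2


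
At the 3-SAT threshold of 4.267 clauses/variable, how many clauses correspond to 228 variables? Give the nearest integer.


The 3-SAT phase transition occurs at approximately 4.267 clauses per variable.
m = 4.267 * 228 = 972.876.
Rounded to nearest integer: 973.

973


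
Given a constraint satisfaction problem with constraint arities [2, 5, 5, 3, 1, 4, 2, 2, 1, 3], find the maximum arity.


The arities are: 2, 5, 5, 3, 1, 4, 2, 2, 1, 3.
Scan for the maximum value.
Maximum arity = 5.

5


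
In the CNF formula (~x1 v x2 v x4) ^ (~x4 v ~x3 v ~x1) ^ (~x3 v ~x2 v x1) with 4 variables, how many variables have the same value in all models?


Find all satisfying assignments: 10 model(s).
Check which variables have the same value in every model.
No variable is fixed across all models.
Backbone size = 0.

0


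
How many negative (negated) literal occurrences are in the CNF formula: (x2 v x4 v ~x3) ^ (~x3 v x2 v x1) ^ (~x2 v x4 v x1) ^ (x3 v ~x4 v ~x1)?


Scan each clause for negated literals.
Clause 1: 1 negative; Clause 2: 1 negative; Clause 3: 1 negative; Clause 4: 2 negative.
Total negative literal occurrences = 5.

5


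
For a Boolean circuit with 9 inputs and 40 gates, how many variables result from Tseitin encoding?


The Tseitin transformation introduces one auxiliary variable per gate.
Total variables = inputs + gates = 9 + 40 = 49.

49


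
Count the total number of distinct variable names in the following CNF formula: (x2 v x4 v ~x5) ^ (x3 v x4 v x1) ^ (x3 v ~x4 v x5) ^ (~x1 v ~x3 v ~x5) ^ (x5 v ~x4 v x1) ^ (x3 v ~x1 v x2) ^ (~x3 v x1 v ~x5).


Identify each distinct variable in the formula.
Variables found: x1, x2, x3, x4, x5.
Total distinct variables = 5.

5


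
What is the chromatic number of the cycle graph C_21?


An odd cycle cannot be 2-colored: alternating two colors around the cycle returns to the start with a conflict.
Since 21 is odd, three colors are required (and three suffice).
Chromatic number = 3.

3


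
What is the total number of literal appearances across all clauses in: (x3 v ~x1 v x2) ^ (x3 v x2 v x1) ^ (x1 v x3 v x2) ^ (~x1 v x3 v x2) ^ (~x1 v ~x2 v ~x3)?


Clause lengths: 3, 3, 3, 3, 3.
Sum = 3 + 3 + 3 + 3 + 3 = 15.

15


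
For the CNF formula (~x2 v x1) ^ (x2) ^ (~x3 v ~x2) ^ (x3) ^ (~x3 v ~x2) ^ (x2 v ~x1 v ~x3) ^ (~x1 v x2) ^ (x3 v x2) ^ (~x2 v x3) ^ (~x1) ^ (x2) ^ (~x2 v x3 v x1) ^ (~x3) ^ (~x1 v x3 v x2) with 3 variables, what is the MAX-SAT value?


Enumerate all 8 truth assignments.
For each, count how many of the 14 clauses are satisfied.
The formula is not fully satisfiable, so the maximum is below 14.
Maximum simultaneously satisfiable clauses = 11.

11


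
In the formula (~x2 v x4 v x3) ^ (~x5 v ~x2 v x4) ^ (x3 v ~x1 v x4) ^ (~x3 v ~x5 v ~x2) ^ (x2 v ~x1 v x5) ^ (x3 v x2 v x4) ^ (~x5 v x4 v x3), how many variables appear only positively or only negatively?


A pure literal appears in only one polarity across all clauses.
Pure literals: x1 (negative only), x4 (positive only).
Count = 2.

2


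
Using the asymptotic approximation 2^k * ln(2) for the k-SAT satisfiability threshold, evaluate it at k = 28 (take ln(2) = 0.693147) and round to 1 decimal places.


Using the asymptotic formula: threshold ~ 2^k * ln(2).
2^28 = 268435456.
268435456 * 0.693147 = 186065231.0.

186065231.0


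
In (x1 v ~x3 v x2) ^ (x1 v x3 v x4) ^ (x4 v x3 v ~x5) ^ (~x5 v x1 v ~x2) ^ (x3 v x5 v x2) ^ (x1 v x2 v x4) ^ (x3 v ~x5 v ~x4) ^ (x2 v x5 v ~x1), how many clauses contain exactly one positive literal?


A definite clause has exactly one positive literal.
Clause 1: 2 positive -> not definite
Clause 2: 3 positive -> not definite
Clause 3: 2 positive -> not definite
Clause 4: 1 positive -> definite
Clause 5: 3 positive -> not definite
Clause 6: 3 positive -> not definite
Clause 7: 1 positive -> definite
Clause 8: 2 positive -> not definite
Definite clause count = 2.

2


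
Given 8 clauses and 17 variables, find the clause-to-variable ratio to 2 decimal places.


Clause-to-variable ratio = clauses / variables.
8 / 17 = 0.47.

0.47


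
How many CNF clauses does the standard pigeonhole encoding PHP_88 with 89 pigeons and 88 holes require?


The PHP encoding has two parts:
1) At-least-one-hole clauses: 89 (one per pigeon, each with 88 literals).
2) At-most-one-pigeon-per-hole clauses: 88 holes * C(89,2) = 88 * 3916 = 344608.
Total clauses = 89 + 344608 = 344697.

344697


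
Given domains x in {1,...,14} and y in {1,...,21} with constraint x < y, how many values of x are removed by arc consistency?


For the constraint x < y, x needs a supporting value in y's domain.
x can be at most 20 (one less than y's maximum).
Valid x values from domain: 14 out of 14.
Pruned = 14 - 14 = 0.

0


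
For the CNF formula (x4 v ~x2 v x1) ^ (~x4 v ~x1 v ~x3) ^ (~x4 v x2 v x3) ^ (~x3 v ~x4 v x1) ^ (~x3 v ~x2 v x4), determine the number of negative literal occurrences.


Scan each clause for negated literals.
Clause 1: 1 negative; Clause 2: 3 negative; Clause 3: 1 negative; Clause 4: 2 negative; Clause 5: 2 negative.
Total negative literal occurrences = 9.

9


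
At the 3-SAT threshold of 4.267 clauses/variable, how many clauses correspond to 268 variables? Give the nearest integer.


The 3-SAT phase transition occurs at approximately 4.267 clauses per variable.
m = 4.267 * 268 = 1143.556.
Rounded to nearest integer: 1144.

1144


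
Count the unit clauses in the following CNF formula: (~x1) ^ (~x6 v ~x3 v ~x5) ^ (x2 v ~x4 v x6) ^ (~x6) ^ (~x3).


A unit clause contains exactly one literal.
Unit clauses found: (~x1), (~x6), (~x3).
Count = 3.

3


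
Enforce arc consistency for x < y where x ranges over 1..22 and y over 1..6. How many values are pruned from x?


For the constraint x < y, x needs a supporting value in y's domain.
x can be at most 5 (one less than y's maximum).
Valid x values from domain: 5 out of 22.
Pruned = 22 - 5 = 17.

17


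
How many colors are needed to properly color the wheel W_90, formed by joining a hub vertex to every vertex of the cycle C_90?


W_90 consists of the cycle C_90 together with a hub vertex adjacent to every cycle vertex.
The cycle C_90 needs 2 colors (even cycle -> 2).
The hub is adjacent to every cycle vertex, so it must receive a new color distinct from all of them.
Chromatic number = 2 + 1 = 3.

3


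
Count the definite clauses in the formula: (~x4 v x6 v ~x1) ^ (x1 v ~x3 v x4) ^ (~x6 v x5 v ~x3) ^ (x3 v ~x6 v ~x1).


A definite clause has exactly one positive literal.
Clause 1: 1 positive -> definite
Clause 2: 2 positive -> not definite
Clause 3: 1 positive -> definite
Clause 4: 1 positive -> definite
Definite clause count = 3.

3


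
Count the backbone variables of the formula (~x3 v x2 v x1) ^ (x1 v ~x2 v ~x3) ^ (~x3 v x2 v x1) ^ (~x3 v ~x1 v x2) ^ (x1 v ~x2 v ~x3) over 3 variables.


Find all satisfying assignments: 5 model(s).
Check which variables have the same value in every model.
No variable is fixed across all models.
Backbone size = 0.

0


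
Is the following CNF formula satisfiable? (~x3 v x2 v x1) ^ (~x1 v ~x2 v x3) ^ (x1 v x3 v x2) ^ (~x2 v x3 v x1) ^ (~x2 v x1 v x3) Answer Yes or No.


Check all 8 possible truth assignments.
Number of satisfying assignments found: 4.
The formula is satisfiable.

Yes


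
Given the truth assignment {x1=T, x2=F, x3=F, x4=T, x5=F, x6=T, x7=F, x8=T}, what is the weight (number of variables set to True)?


The weight is the number of variables assigned True.
True variables: x1, x4, x6, x8.
Weight = 4.

4


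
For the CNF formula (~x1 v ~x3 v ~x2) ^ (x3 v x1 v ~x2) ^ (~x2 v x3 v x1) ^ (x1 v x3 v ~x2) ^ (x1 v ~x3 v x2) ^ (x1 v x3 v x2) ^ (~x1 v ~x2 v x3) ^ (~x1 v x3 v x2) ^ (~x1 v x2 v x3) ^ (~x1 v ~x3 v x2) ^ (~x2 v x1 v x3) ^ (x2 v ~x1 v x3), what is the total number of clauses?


Each group enclosed in parentheses joined by ^ is one clause.
Counting the conjuncts: 12 clauses.

12


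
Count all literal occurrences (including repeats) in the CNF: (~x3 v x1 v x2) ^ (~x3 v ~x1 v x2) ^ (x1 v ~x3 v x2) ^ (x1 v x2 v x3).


Clause lengths: 3, 3, 3, 3.
Sum = 3 + 3 + 3 + 3 = 12.

12


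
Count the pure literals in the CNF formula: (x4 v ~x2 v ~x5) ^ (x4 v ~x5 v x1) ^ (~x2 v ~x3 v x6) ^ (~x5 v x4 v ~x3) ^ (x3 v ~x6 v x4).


A pure literal appears in only one polarity across all clauses.
Pure literals: x1 (positive only), x2 (negative only), x4 (positive only), x5 (negative only).
Count = 4.

4


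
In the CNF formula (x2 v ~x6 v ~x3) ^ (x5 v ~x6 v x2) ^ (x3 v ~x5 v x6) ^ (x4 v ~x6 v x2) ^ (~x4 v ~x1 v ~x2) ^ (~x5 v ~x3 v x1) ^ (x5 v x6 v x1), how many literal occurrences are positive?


Scan each clause for unnegated literals.
Clause 1: 1 positive; Clause 2: 2 positive; Clause 3: 2 positive; Clause 4: 2 positive; Clause 5: 0 positive; Clause 6: 1 positive; Clause 7: 3 positive.
Total positive literal occurrences = 11.

11


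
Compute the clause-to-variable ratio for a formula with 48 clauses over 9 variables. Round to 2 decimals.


Clause-to-variable ratio = clauses / variables.
48 / 9 = 5.33.

5.33


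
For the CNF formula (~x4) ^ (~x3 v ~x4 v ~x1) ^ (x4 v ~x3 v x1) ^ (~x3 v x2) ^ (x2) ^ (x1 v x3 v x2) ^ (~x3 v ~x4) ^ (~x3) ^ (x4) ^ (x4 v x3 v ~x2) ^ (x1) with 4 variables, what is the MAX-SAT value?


Enumerate all 16 truth assignments.
For each, count how many of the 11 clauses are satisfied.
The formula is not fully satisfiable, so the maximum is below 11.
Maximum simultaneously satisfiable clauses = 10.

10


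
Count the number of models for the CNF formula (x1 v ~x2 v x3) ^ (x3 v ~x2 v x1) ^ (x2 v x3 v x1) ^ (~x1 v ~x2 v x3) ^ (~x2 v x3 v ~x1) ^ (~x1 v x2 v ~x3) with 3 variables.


Enumerate all 8 truth assignments over 3 variables.
Test each against every clause.
Satisfying assignments found: 4.

4


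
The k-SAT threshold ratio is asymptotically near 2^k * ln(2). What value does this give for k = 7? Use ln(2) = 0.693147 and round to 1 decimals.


Using the asymptotic formula: threshold ~ 2^k * ln(2).
2^7 = 128.
128 * 0.693147 = 88.7.

88.7


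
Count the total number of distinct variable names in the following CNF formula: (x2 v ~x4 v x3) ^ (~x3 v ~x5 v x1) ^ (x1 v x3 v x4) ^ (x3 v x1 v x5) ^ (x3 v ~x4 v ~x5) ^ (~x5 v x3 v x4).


Identify each distinct variable in the formula.
Variables found: x1, x2, x3, x4, x5.
Total distinct variables = 5.

5


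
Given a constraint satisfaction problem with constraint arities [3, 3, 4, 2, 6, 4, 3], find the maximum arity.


The arities are: 3, 3, 4, 2, 6, 4, 3.
Scan for the maximum value.
Maximum arity = 6.

6


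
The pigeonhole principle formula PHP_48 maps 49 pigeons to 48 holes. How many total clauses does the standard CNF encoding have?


The PHP encoding has two parts:
1) At-least-one-hole clauses: 49 (one per pigeon, each with 48 literals).
2) At-most-one-pigeon-per-hole clauses: 48 holes * C(49,2) = 48 * 1176 = 56448.
Total clauses = 49 + 56448 = 56497.

56497


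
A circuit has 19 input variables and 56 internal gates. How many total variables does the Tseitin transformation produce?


The Tseitin transformation introduces one auxiliary variable per gate.
Total variables = inputs + gates = 19 + 56 = 75.

75


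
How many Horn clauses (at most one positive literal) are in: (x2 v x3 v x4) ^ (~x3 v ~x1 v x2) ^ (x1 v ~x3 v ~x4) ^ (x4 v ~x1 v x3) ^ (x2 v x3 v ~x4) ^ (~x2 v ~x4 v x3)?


A Horn clause has at most one positive literal.
Clause 1: 3 positive lit(s) -> not Horn
Clause 2: 1 positive lit(s) -> Horn
Clause 3: 1 positive lit(s) -> Horn
Clause 4: 2 positive lit(s) -> not Horn
Clause 5: 2 positive lit(s) -> not Horn
Clause 6: 1 positive lit(s) -> Horn
Total Horn clauses = 3.

3


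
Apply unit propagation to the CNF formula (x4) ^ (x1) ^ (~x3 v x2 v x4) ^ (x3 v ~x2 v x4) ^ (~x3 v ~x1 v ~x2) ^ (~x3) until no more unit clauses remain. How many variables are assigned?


Unit propagation repeatedly assigns the literal in any unit clause, then simplifies.
Assignments in order: x4 = T, x1 = T, x3 = F.
No further unit clauses remain.
Total variables assigned = 3.

3


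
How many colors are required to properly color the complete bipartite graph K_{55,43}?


K_{55,43} is bipartite by definition: the two parts are independent sets, with every edge crossing between them.
Color all vertices in one part with color 1 and all vertices in the other part with color 2.
Since the graph has at least one edge, one color does not suffice.
Chromatic number = 2.

2


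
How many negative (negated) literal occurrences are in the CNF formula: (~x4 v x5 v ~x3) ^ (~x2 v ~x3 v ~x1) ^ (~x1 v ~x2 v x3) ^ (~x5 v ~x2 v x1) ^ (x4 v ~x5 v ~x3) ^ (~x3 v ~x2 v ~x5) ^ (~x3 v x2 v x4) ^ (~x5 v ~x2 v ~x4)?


Scan each clause for negated literals.
Clause 1: 2 negative; Clause 2: 3 negative; Clause 3: 2 negative; Clause 4: 2 negative; Clause 5: 2 negative; Clause 6: 3 negative; Clause 7: 1 negative; Clause 8: 3 negative.
Total negative literal occurrences = 18.

18


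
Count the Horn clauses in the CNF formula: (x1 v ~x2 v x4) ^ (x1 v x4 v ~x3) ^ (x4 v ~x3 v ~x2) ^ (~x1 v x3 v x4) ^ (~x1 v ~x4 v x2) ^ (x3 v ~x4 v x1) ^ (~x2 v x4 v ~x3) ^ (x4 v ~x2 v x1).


A Horn clause has at most one positive literal.
Clause 1: 2 positive lit(s) -> not Horn
Clause 2: 2 positive lit(s) -> not Horn
Clause 3: 1 positive lit(s) -> Horn
Clause 4: 2 positive lit(s) -> not Horn
Clause 5: 1 positive lit(s) -> Horn
Clause 6: 2 positive lit(s) -> not Horn
Clause 7: 1 positive lit(s) -> Horn
Clause 8: 2 positive lit(s) -> not Horn
Total Horn clauses = 3.

3


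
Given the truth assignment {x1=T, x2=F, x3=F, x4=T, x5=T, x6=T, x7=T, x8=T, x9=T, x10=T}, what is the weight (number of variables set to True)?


The weight is the number of variables assigned True.
True variables: x1, x4, x5, x6, x7, x8, x9, x10.
Weight = 8.

8


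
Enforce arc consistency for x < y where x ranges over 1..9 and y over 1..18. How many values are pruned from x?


For the constraint x < y, x needs a supporting value in y's domain.
x can be at most 17 (one less than y's maximum).
Valid x values from domain: 9 out of 9.
Pruned = 9 - 9 = 0.

0


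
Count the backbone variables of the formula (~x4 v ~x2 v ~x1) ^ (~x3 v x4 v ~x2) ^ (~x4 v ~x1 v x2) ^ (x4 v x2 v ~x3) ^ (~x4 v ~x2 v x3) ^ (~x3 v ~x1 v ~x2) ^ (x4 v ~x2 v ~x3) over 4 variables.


Find all satisfying assignments: 7 model(s).
Check which variables have the same value in every model.
No variable is fixed across all models.
Backbone size = 0.

0


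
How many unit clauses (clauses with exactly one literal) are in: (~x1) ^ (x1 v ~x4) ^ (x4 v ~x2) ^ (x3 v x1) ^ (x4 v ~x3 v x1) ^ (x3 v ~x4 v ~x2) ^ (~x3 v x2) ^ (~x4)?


A unit clause contains exactly one literal.
Unit clauses found: (~x1), (~x4).
Count = 2.

2


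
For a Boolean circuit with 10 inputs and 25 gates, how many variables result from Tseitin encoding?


The Tseitin transformation introduces one auxiliary variable per gate.
Total variables = inputs + gates = 10 + 25 = 35.

35


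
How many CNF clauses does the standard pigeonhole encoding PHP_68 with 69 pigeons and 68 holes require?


The PHP encoding has two parts:
1) At-least-one-hole clauses: 69 (one per pigeon, each with 68 literals).
2) At-most-one-pigeon-per-hole clauses: 68 holes * C(69,2) = 68 * 2346 = 159528.
Total clauses = 69 + 159528 = 159597.

159597


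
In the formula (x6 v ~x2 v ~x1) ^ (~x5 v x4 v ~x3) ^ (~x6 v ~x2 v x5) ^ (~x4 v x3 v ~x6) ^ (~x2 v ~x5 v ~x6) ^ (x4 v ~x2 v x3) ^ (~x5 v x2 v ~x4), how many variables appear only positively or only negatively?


A pure literal appears in only one polarity across all clauses.
Pure literals: x1 (negative only).
Count = 1.

1


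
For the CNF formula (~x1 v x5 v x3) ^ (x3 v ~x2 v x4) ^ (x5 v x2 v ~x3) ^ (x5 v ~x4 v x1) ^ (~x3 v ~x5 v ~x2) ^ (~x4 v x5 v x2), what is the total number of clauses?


Each group enclosed in parentheses joined by ^ is one clause.
Counting the conjuncts: 6 clauses.

6


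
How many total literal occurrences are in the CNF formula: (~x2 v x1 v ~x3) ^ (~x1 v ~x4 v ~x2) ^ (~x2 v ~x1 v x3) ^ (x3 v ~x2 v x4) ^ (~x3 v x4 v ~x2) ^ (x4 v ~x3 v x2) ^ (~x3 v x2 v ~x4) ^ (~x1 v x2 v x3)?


Clause lengths: 3, 3, 3, 3, 3, 3, 3, 3.
Sum = 3 + 3 + 3 + 3 + 3 + 3 + 3 + 3 = 24.

24


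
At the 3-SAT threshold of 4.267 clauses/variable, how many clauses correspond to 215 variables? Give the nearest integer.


The 3-SAT phase transition occurs at approximately 4.267 clauses per variable.
m = 4.267 * 215 = 917.405.
Rounded to nearest integer: 917.

917


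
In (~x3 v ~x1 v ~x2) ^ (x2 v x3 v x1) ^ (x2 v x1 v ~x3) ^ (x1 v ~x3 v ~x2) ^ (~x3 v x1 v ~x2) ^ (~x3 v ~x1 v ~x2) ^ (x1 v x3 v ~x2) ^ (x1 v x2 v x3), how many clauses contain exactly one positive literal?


A definite clause has exactly one positive literal.
Clause 1: 0 positive -> not definite
Clause 2: 3 positive -> not definite
Clause 3: 2 positive -> not definite
Clause 4: 1 positive -> definite
Clause 5: 1 positive -> definite
Clause 6: 0 positive -> not definite
Clause 7: 2 positive -> not definite
Clause 8: 3 positive -> not definite
Definite clause count = 2.

2


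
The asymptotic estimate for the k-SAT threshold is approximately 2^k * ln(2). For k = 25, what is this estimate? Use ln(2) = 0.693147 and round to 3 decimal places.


Using the asymptotic formula: threshold ~ 2^k * ln(2).
2^25 = 33554432.
33554432 * 0.693147 = 23258153.878.

23258153.878


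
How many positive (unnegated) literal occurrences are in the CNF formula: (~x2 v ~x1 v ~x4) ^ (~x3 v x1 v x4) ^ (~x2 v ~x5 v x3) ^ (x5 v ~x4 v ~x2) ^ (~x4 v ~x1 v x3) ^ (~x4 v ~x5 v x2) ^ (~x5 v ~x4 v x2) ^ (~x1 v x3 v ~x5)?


Scan each clause for unnegated literals.
Clause 1: 0 positive; Clause 2: 2 positive; Clause 3: 1 positive; Clause 4: 1 positive; Clause 5: 1 positive; Clause 6: 1 positive; Clause 7: 1 positive; Clause 8: 1 positive.
Total positive literal occurrences = 8.

8


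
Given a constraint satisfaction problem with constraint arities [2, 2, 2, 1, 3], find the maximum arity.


The arities are: 2, 2, 2, 1, 3.
Scan for the maximum value.
Maximum arity = 3.

3


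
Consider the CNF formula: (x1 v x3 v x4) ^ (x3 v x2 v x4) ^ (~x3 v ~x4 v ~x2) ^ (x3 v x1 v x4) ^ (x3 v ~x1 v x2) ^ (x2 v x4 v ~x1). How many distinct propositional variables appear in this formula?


Identify each distinct variable in the formula.
Variables found: x1, x2, x3, x4.
Total distinct variables = 4.

4


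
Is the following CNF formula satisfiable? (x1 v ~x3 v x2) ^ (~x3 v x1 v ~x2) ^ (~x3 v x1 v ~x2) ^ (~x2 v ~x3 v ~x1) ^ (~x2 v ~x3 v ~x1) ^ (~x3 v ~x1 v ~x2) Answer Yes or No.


Check all 8 possible truth assignments.
Number of satisfying assignments found: 5.
The formula is satisfiable.

Yes


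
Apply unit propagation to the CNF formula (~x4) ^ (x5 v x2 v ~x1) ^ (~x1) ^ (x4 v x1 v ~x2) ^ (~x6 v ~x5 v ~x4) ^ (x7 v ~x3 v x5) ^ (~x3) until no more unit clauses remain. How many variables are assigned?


Unit propagation repeatedly assigns the literal in any unit clause, then simplifies.
Assignments in order: x4 = F, x1 = F, x2 = F, x3 = F.
No further unit clauses remain.
Total variables assigned = 4.

4


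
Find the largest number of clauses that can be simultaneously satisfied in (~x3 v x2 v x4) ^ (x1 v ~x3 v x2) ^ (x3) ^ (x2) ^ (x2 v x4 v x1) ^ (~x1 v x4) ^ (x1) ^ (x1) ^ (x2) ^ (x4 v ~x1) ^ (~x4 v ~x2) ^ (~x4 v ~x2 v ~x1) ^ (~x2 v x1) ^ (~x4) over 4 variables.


Enumerate all 16 truth assignments.
For each, count how many of the 14 clauses are satisfied.
The formula is not fully satisfiable, so the maximum is below 14.
Maximum simultaneously satisfiable clauses = 12.

12


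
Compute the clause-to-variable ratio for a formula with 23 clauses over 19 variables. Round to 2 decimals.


Clause-to-variable ratio = clauses / variables.
23 / 19 = 1.21.

1.21


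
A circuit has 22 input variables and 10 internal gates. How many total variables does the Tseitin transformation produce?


The Tseitin transformation introduces one auxiliary variable per gate.
Total variables = inputs + gates = 22 + 10 = 32.

32


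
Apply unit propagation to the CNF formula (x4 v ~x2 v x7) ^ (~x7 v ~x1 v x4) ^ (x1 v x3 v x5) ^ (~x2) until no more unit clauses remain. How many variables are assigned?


Unit propagation repeatedly assigns the literal in any unit clause, then simplifies.
Assignments in order: x2 = F.
No further unit clauses remain.
Total variables assigned = 1.

1


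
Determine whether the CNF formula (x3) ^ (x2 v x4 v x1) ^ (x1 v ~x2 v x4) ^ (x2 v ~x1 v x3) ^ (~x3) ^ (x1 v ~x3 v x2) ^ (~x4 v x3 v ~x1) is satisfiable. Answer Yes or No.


Check all 16 possible truth assignments.
Number of satisfying assignments found: 0.
The formula is unsatisfiable.

No


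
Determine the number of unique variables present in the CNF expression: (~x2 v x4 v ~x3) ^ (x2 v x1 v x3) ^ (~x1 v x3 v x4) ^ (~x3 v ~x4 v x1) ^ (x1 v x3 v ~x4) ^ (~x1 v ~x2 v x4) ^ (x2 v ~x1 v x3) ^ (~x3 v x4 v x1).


Identify each distinct variable in the formula.
Variables found: x1, x2, x3, x4.
Total distinct variables = 4.

4


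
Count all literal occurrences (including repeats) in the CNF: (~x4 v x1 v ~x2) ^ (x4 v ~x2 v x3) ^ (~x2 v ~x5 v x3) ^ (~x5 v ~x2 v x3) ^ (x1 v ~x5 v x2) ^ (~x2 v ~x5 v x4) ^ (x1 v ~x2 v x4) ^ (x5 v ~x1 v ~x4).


Clause lengths: 3, 3, 3, 3, 3, 3, 3, 3.
Sum = 3 + 3 + 3 + 3 + 3 + 3 + 3 + 3 = 24.

24


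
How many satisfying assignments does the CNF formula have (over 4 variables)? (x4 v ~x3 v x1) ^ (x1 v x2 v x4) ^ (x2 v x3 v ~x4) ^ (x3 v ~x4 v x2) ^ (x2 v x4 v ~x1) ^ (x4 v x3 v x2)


Enumerate all 16 truth assignments over 4 variables.
Test each against every clause.
Satisfying assignments found: 9.

9


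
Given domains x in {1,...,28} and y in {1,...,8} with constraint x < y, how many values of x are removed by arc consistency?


For the constraint x < y, x needs a supporting value in y's domain.
x can be at most 7 (one less than y's maximum).
Valid x values from domain: 7 out of 28.
Pruned = 28 - 7 = 21.

21


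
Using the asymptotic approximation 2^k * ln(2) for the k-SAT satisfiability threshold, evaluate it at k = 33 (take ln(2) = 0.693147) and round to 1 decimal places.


Using the asymptotic formula: threshold ~ 2^k * ln(2).
2^33 = 8589934592.
8589934592 * 0.693147 = 5954087392.6.

5954087392.6


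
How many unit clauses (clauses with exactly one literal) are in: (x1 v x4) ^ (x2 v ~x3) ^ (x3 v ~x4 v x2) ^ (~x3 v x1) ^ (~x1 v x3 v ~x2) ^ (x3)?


A unit clause contains exactly one literal.
Unit clauses found: (x3).
Count = 1.

1


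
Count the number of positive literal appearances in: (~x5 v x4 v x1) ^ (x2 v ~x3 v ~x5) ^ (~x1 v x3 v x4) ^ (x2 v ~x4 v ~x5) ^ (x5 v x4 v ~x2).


Scan each clause for unnegated literals.
Clause 1: 2 positive; Clause 2: 1 positive; Clause 3: 2 positive; Clause 4: 1 positive; Clause 5: 2 positive.
Total positive literal occurrences = 8.

8


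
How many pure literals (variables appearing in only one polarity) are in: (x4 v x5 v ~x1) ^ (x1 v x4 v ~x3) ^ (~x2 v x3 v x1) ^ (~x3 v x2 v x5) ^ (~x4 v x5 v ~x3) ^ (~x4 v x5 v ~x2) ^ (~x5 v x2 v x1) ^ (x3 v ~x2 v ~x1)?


A pure literal appears in only one polarity across all clauses.
No pure literals found.
Count = 0.

0


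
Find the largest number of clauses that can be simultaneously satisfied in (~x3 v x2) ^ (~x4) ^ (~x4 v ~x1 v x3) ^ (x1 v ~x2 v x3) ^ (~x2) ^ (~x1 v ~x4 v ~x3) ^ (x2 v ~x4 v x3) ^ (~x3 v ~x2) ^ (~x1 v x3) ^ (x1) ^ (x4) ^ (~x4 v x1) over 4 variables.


Enumerate all 16 truth assignments.
For each, count how many of the 12 clauses are satisfied.
The formula is not fully satisfiable, so the maximum is below 12.
Maximum simultaneously satisfiable clauses = 10.

10


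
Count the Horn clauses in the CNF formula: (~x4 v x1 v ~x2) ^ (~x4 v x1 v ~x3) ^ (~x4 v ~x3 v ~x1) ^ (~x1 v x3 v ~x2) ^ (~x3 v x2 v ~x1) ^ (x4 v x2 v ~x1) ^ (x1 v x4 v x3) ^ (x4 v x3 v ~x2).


A Horn clause has at most one positive literal.
Clause 1: 1 positive lit(s) -> Horn
Clause 2: 1 positive lit(s) -> Horn
Clause 3: 0 positive lit(s) -> Horn
Clause 4: 1 positive lit(s) -> Horn
Clause 5: 1 positive lit(s) -> Horn
Clause 6: 2 positive lit(s) -> not Horn
Clause 7: 3 positive lit(s) -> not Horn
Clause 8: 2 positive lit(s) -> not Horn
Total Horn clauses = 5.

5


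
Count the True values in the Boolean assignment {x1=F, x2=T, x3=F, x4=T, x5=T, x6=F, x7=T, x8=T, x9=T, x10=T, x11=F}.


The weight is the number of variables assigned True.
True variables: x2, x4, x5, x7, x8, x9, x10.
Weight = 7.

7


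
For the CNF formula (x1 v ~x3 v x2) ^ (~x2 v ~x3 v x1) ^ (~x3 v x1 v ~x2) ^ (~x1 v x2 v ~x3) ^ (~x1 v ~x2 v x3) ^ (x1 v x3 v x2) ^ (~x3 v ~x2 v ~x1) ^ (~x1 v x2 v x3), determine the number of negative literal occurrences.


Scan each clause for negated literals.
Clause 1: 1 negative; Clause 2: 2 negative; Clause 3: 2 negative; Clause 4: 2 negative; Clause 5: 2 negative; Clause 6: 0 negative; Clause 7: 3 negative; Clause 8: 1 negative.
Total negative literal occurrences = 13.

13


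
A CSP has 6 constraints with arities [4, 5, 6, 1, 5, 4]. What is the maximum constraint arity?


The arities are: 4, 5, 6, 1, 5, 4.
Scan for the maximum value.
Maximum arity = 6.

6


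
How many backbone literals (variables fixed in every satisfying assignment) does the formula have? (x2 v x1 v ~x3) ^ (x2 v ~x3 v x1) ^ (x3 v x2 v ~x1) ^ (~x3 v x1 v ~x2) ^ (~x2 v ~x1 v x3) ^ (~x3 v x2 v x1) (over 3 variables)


Find all satisfying assignments: 4 model(s).
Check which variables have the same value in every model.
No variable is fixed across all models.
Backbone size = 0.

0


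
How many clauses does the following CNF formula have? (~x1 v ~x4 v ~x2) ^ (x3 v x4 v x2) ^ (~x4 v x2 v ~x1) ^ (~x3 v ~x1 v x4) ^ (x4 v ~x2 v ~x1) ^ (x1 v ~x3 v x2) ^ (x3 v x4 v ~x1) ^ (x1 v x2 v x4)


Each group enclosed in parentheses joined by ^ is one clause.
Counting the conjuncts: 8 clauses.

8


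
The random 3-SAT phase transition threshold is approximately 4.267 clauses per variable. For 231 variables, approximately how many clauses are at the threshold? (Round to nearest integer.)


The 3-SAT phase transition occurs at approximately 4.267 clauses per variable.
m = 4.267 * 231 = 985.677.
Rounded to nearest integer: 986.

986


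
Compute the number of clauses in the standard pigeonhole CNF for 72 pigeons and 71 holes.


The PHP encoding has two parts:
1) At-least-one-hole clauses: 72 (one per pigeon, each with 71 literals).
2) At-most-one-pigeon-per-hole clauses: 71 holes * C(72,2) = 71 * 2556 = 181476.
Total clauses = 72 + 181476 = 181548.

181548


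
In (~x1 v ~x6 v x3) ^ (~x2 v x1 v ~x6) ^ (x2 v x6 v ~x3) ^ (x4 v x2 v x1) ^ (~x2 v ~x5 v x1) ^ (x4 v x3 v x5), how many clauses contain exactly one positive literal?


A definite clause has exactly one positive literal.
Clause 1: 1 positive -> definite
Clause 2: 1 positive -> definite
Clause 3: 2 positive -> not definite
Clause 4: 3 positive -> not definite
Clause 5: 1 positive -> definite
Clause 6: 3 positive -> not definite
Definite clause count = 3.

3


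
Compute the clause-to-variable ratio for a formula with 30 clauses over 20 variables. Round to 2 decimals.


Clause-to-variable ratio = clauses / variables.
30 / 20 = 1.5.

1.5


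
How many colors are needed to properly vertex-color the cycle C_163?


An odd cycle cannot be 2-colored: alternating two colors around the cycle returns to the start with a conflict.
Since 163 is odd, three colors are required (and three suffice).
Chromatic number = 3.

3


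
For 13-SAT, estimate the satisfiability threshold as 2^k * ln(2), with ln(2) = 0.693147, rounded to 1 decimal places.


Using the asymptotic formula: threshold ~ 2^k * ln(2).
2^13 = 8192.
8192 * 0.693147 = 5678.3.

5678.3


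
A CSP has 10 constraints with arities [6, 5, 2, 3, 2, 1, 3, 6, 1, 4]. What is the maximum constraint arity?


The arities are: 6, 5, 2, 3, 2, 1, 3, 6, 1, 4.
Scan for the maximum value.
Maximum arity = 6.

6


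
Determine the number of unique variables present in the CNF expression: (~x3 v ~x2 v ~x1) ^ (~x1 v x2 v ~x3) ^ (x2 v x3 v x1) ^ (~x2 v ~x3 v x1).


Identify each distinct variable in the formula.
Variables found: x1, x2, x3.
Total distinct variables = 3.

3


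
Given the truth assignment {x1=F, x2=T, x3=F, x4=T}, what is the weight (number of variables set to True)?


The weight is the number of variables assigned True.
True variables: x2, x4.
Weight = 2.

2


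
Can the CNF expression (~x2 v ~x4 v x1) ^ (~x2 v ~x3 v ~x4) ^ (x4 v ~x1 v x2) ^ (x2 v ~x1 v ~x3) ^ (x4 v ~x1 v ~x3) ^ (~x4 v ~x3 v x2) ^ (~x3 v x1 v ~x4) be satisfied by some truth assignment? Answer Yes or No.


Check all 16 possible truth assignments.
Number of satisfying assignments found: 8.
The formula is satisfiable.

Yes


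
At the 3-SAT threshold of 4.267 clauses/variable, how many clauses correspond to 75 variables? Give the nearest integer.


The 3-SAT phase transition occurs at approximately 4.267 clauses per variable.
m = 4.267 * 75 = 320.025.
Rounded to nearest integer: 320.

320


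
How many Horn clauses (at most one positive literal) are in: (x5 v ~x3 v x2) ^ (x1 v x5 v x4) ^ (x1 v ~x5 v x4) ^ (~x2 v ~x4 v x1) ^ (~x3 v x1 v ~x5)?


A Horn clause has at most one positive literal.
Clause 1: 2 positive lit(s) -> not Horn
Clause 2: 3 positive lit(s) -> not Horn
Clause 3: 2 positive lit(s) -> not Horn
Clause 4: 1 positive lit(s) -> Horn
Clause 5: 1 positive lit(s) -> Horn
Total Horn clauses = 2.

2


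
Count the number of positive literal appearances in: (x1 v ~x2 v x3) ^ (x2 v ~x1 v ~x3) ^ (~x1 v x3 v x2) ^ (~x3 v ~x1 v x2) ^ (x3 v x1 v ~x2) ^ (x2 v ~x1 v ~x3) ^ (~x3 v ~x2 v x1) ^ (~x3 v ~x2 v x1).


Scan each clause for unnegated literals.
Clause 1: 2 positive; Clause 2: 1 positive; Clause 3: 2 positive; Clause 4: 1 positive; Clause 5: 2 positive; Clause 6: 1 positive; Clause 7: 1 positive; Clause 8: 1 positive.
Total positive literal occurrences = 11.

11


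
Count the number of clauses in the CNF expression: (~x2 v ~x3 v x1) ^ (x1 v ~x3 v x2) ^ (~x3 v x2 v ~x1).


Each group enclosed in parentheses joined by ^ is one clause.
Counting the conjuncts: 3 clauses.

3


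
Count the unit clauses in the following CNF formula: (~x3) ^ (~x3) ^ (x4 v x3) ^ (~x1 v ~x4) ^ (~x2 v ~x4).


A unit clause contains exactly one literal.
Unit clauses found: (~x3), (~x3).
Count = 2.

2


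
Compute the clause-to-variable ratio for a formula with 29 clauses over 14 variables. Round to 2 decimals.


Clause-to-variable ratio = clauses / variables.
29 / 14 = 2.07.

2.07
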